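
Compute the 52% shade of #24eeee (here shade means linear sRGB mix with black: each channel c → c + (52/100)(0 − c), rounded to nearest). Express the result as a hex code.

#24eeee is rgb(36, 238, 238).
Lerp each channel 52% toward 0:
  R: 36 − 18.72 = 17.28 → 17
  G: 238 + 0.52×(0−238) = 238 − 123.76 = 114.24 → 114
  B: 238 + 0.52×(0−238) = 238 − 123.76 = 114.24 → 114
rgb(17, 114, 114) = #117272.

#117272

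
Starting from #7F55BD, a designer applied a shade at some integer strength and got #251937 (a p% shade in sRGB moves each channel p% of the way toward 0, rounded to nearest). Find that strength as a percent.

71%

#7F55BD is rgb(127, 85, 189); #251937 is rgb(37, 25, 55).
On the B channel (widest range): 55 ≈ 189 + (p/100)(0 − 189), so p ≈ 100×(55 − 189)/(0 − 189) = -13400/-189 = 70.90.
p = 71 reproduces all three channels after rounding.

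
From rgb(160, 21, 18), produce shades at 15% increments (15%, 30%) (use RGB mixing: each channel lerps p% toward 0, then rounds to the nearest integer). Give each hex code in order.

15%: (160 − 24 = 136→136, 21 − 3.15 = 17.85→18, 18 − 2.7 = 15.3→15) → #88120F
30%: (160 − 48 = 112→112, 21 − 6.3 = 14.7→15, 18 − 5.4 = 12.6→13) → #700F0D

#88120F, #700F0D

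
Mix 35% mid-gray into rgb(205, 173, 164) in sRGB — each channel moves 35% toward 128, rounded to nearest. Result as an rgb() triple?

Lerp each channel 35% toward 128:
  R: 205 + 0.35×(128−205) = 205 − 26.95 = 178.05 → 178
  G: 173 + 0.35×(128−173) = 173 − 15.75 = 157.25 → 157
  B: 164 + 0.35×(128−164) = 164 − 12.6 = 151.4 → 151

rgb(178, 157, 151)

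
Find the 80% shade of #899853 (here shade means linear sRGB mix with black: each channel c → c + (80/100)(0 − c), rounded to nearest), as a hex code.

#899853 is rgb(137, 152, 83).
An 80% shade moves each channel 80% toward 0:
  R: 137 − 109.6 = 27.4 → 27
  G: 152 + 0.8×(0−152) = 152 − 121.6 = 30.4 → 30
  B: 83 + 0.8×(0−83) = 83 − 66.4 = 16.6 → 17
rgb(27, 30, 17) = #1B1E11.

#1B1E11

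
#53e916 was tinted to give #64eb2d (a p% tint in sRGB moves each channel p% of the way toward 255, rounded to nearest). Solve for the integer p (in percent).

10%

#53e916 is rgb(83, 233, 22); #64eb2d is rgb(100, 235, 45).
On the B channel (widest range): 45 ≈ 22 + (p/100)(255 − 22), so p ≈ 100×(45 − 22)/(255 − 22) = 2300/233 = 9.87.
p = 10 reproduces all three channels after rounding.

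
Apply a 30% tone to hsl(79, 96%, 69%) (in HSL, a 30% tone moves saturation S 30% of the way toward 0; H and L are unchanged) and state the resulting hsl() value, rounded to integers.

hsl(79, 67%, 69%)

S moves 30% from 96 toward 0: 96 − 28.8 = 67.2 → 67.
H and L are unchanged.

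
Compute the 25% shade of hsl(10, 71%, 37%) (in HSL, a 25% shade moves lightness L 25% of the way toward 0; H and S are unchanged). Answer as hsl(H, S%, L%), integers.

hsl(10, 71%, 28%)

L moves 25% from 37 toward 0: 37 − 9.25 = 27.75 → 28.
H and S are unchanged.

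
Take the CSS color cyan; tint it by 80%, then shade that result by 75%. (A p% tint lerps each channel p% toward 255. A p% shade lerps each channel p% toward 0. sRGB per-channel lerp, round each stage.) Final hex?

CSS cyan is rgb(0, 255, 255).
Per channel, c → c + 0.8(255 − c):
  R: 0 + 0.8×(255−0) = 0 + 204 = 204 → 204
  G: 255 + 0.8×(255−255) = 255 + 0 = 255 → 255
  B: 255 + 0.8×(255−255) = 255 + 0 = 255 → 255
After the tint: rgb(204, 255, 255) = #CCFFFF.
Per channel, c → c + 0.75(0 − c):
  R: 204 + 0.75×(0−204) = 204 − 153 = 51 → 51
  G: 255 − 191.25 = 63.75 → 64
  B: 255 + 0.75×(0−255) = 255 − 191.25 = 63.75 → 64
rgb(51, 64, 64) = #334040.

#334040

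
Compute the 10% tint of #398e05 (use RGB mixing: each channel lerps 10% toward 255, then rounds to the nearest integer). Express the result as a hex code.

#4d991e

#398e05 is rgb(57, 142, 5).
A 10% tint moves each channel 10% toward 255:
  R: 57 + 0.1×(255−57) = 57 + 19.8 = 76.8 → 77
  G: 142 + 0.1×(255−142) = 142 + 11.3 = 153.3 → 153
  B: 5 + 25 = 30 → 30
rgb(77, 153, 30) = #4d991e.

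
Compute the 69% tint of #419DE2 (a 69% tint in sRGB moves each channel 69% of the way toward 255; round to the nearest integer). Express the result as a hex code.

#419DE2 is rgb(65, 157, 226).
Lerp each channel 69% toward 255:
  R: 65 + 0.69×(255−65) = 65 + 131.1 = 196.1 → 196
  G: 157 + 0.69×(255−157) = 157 + 67.62 = 224.62 → 225
  B: 226 + 0.69×(255−226) = 226 + 20.01 = 246.01 → 246
rgb(196, 225, 246) = #C4E1F6.

#C4E1F6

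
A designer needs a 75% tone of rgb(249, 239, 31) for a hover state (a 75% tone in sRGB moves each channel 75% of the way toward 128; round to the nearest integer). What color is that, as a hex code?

A 75% tone moves each channel 75% toward 128:
  R: 249 + 0.75×(128−249) = 249 − 90.75 = 158.25 → 158
  G: 239 + 0.75×(128−239) = 239 − 83.25 = 155.75 → 156
  B: 31 + 72.75 = 103.75 → 104
rgb(158, 156, 104) = #9e9c68.

#9e9c68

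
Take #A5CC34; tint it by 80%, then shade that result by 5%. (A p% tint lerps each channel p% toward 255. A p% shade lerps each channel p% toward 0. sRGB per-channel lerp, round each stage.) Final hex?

#A5CC34 is rgb(165, 204, 52).
Per channel, c → c + 0.8(255 − c):
  R: 165 + 72 = 237 → 237
  G: 204 + 40.8 = 244.8 → 245
  B: 52 + 0.8×(255−52) = 52 + 162.4 = 214.4 → 214
After the tint: rgb(237, 245, 214) = #EDF5D6.
Per channel, c → c + 0.05(0 − c):
  R: 237 − 11.85 = 225.15 → 225
  G: 245 − 12.25 = 232.75 → 233
  B: 214 + 0.05×(0−214) = 214 − 10.7 = 203.3 → 203
rgb(225, 233, 203) = #E1E9CB.

#E1E9CB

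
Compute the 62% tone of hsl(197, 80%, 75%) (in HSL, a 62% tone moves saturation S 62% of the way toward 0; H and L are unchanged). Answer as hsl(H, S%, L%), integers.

S moves 62% from 80 toward 0: 80 − 49.6 = 30.4 → 30.
H and L are unchanged.

hsl(197, 30%, 75%)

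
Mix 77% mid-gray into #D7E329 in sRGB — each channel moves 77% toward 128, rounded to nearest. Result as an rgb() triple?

#D7E329 is rgb(215, 227, 41).
A 77% tone moves each channel 77% toward 128:
  R: 215 − 66.99 = 148.01 → 148
  G: 227 − 76.23 = 150.77 → 151
  B: 41 + 0.77×(128−41) = 41 + 66.99 = 107.99 → 108

rgb(148, 151, 108)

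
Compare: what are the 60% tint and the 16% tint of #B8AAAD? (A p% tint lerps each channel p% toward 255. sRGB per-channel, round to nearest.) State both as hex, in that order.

#E3DDDE, #C3B8BA

#B8AAAD is rgb(184, 170, 173).
60% tint:
  R: 184 + 42.6 = 226.6 → 227
  G: 170 + 0.6×(255−170) = 170 + 51 = 221 → 221
  B: 173 + 0.6×(255−173) = 173 + 49.2 = 222.2 → 222
  → #E3DDDE
16% tint:
  R: 184 + 0.16×(255−184) = 184 + 11.36 = 195.36 → 195
  G: 170 + 0.16×(255−170) = 170 + 13.6 = 183.6 → 184
  B: 173 + 13.12 = 186.12 → 186
  → #C3B8BA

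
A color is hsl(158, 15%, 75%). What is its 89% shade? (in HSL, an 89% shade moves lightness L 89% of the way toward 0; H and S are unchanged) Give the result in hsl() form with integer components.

L moves 89% from 75 toward 0: 75 − 66.75 = 8.25 → 8.
H and S are unchanged.

hsl(158, 15%, 8%)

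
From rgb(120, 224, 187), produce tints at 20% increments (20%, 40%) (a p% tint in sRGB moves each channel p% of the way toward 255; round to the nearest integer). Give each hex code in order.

#93E6C9, #AEECD6

20%: (120 + 27 = 147→147, 224 + 6.2 = 230.2→230, 187 + 13.6 = 200.6→201) → #93E6C9
40%: (120 + 54 = 174→174, 224 + 12.4 = 236.4→236, 187 + 27.2 = 214.2→214) → #AEECD6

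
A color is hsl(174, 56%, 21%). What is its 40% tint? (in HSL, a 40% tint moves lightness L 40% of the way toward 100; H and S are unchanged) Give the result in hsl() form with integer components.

L moves 40% from 21 toward 100: 21 + 31.6 = 52.6 → 53.
H and S are unchanged.

hsl(174, 56%, 53%)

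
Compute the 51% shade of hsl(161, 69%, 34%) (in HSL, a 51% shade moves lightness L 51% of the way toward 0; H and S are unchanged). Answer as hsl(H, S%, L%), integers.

hsl(161, 69%, 17%)

L moves 51% from 34 toward 0: 34 − 17.34 = 16.66 → 17.
H and S are unchanged.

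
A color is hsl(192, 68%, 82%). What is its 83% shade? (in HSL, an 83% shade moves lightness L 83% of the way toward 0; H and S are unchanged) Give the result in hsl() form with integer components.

hsl(192, 68%, 14%)

L moves 83% from 82 toward 0: 82 − 68.06 = 13.94 → 14.
H and S are unchanged.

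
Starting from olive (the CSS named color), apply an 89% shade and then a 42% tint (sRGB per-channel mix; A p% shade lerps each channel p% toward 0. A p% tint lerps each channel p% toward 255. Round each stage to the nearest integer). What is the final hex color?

CSS olive is rgb(128, 128, 0).
Per channel, c → c + 0.89(0 − c):
  R: 128 + 0.89×(0−128) = 128 − 113.92 = 14.08 → 14
  G: 128 + 0.89×(0−128) = 128 − 113.92 = 14.08 → 14
  B: 0 + 0 = 0 → 0
After the shade: rgb(14, 14, 0) = #0e0e00.
Per channel, c → c + 0.42(255 − c):
  R: 14 + 0.42×(255−14) = 14 + 101.22 = 115.22 → 115
  G: 14 + 0.42×(255−14) = 14 + 101.22 = 115.22 → 115
  B: 0 + 107.1 = 107.1 → 107
rgb(115, 115, 107) = #73736b.

#73736b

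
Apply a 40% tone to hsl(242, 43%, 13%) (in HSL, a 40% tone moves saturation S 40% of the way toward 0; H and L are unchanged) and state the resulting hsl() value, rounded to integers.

S moves 40% from 43 toward 0: 43 − 17.2 = 25.8 → 26.
H and L are unchanged.

hsl(242, 26%, 13%)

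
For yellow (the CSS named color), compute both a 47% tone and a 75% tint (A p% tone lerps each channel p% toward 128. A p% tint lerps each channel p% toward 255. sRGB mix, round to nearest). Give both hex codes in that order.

#c3c33c, #ffffbf

CSS yellow is rgb(255, 255, 0).
47% tone:
  R: 255 + 0.47×(128−255) = 255 − 59.69 = 195.31 → 195
  G: 255 + 0.47×(128−255) = 255 − 59.69 = 195.31 → 195
  B: 0 + 60.16 = 60.16 → 60
  → #c3c33c
75% tint:
  R: 255 + 0 = 255 → 255
  G: 255 + 0 = 255 → 255
  B: 0 + 191.25 = 191.25 → 191
  → #ffffbf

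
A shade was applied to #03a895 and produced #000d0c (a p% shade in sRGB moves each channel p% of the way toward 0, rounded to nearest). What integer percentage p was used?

#03a895 is rgb(3, 168, 149); #000d0c is rgb(0, 13, 12).
On the G channel (widest range): 13 ≈ 168 + (p/100)(0 − 168), so p ≈ 100×(13 − 168)/(0 − 168) = -15500/-168 = 92.26.
p = 92 reproduces all three channels after rounding.

92%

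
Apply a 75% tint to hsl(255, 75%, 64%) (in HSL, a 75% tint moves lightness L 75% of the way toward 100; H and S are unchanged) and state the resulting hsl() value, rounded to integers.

hsl(255, 75%, 91%)

L moves 75% from 64 toward 100: 64 + 27 = 91 → 91.
H and S are unchanged.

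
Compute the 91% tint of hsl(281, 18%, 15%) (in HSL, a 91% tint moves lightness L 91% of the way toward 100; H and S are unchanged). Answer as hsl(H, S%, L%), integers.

hsl(281, 18%, 92%)

L moves 91% from 15 toward 100: 15 + 77.35 = 92.35 → 92.
H and S are unchanged.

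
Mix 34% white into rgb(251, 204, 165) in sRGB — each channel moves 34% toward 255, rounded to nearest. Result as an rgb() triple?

rgb(252, 221, 196)

A 34% tint moves each channel 34% toward 255:
  R: 251 + 0.34×(255−251) = 251 + 1.36 = 252.36 → 252
  G: 204 + 0.34×(255−204) = 204 + 17.34 = 221.34 → 221
  B: 165 + 0.34×(255−165) = 165 + 30.6 = 195.6 → 196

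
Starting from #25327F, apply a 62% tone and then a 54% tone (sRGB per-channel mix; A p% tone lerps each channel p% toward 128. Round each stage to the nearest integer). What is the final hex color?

#25327F is rgb(37, 50, 127).
Lerp each channel 62% toward 128:
  R: 37 + 56.42 = 93.42 → 93
  G: 50 + 0.62×(128−50) = 50 + 48.36 = 98.36 → 98
  B: 127 + 0.62 = 127.62 → 128
After the tone: rgb(93, 98, 128) = #5D6280.
Per channel, c → c + 0.54(128 − c):
  R: 93 + 0.54×(128−93) = 93 + 18.9 = 111.9 → 112
  G: 98 + 16.2 = 114.2 → 114
  B: 128 + 0.54×(128−128) = 128 + 0 = 128 → 128
rgb(112, 114, 128) = #707280.

#707280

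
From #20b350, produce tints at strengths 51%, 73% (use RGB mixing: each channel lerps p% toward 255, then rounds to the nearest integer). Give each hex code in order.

#20b350 is rgb(32, 179, 80).
51%: (32 + 113.73 = 145.73→146, 179 + 38.76 = 217.76→218, 80 + 89.25 = 169.25→169) → #92daa9
73%: (32 + 162.79 = 194.79→195, 179 + 55.48 = 234.48→234, 80 + 127.75 = 207.75→208) → #c3ead0

#92daa9, #c3ead0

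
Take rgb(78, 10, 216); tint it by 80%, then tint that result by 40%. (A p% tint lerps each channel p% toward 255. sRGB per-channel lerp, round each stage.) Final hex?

Per channel, c → c + 0.8(255 − c):
  R: 78 + 0.8×(255−78) = 78 + 141.6 = 219.6 → 220
  G: 10 + 0.8×(255−10) = 10 + 196 = 206 → 206
  B: 216 + 31.2 = 247.2 → 247
After the tint: rgb(220, 206, 247) = #DCCEF7.
Lerp each channel 40% toward 255:
  R: 220 + 0.4×(255−220) = 220 + 14 = 234 → 234
  G: 206 + 0.4×(255−206) = 206 + 19.6 = 225.6 → 226
  B: 247 + 0.4×(255−247) = 247 + 3.2 = 250.2 → 250
rgb(234, 226, 250) = #EAE2FA.

#EAE2FA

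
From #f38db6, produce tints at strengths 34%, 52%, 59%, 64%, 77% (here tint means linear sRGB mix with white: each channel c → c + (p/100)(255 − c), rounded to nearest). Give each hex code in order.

#f38db6 is rgb(243, 141, 182).
34%: (243 + 4.08 = 247.08→247, 141 + 38.76 = 179.76→180, 182 + 24.82 = 206.82→207) → #f7b4cf
52%: (243 + 6.24 = 249.24→249, 141 + 59.28 = 200.28→200, 182 + 37.96 = 219.96→220) → #f9c8dc
59%: (243 + 7.08 = 250.08→250, 141 + 67.26 = 208.26→208, 182 + 43.07 = 225.07→225) → #fad0e1
64%: (243 + 7.68 = 250.68→251, 141 + 72.96 = 213.96→214, 182 + 46.72 = 228.72→229) → #fbd6e5
77%: (243 + 9.24 = 252.24→252, 141 + 87.78 = 228.78→229, 182 + 56.21 = 238.21→238) → #fce5ee

#f7b4cf, #f9c8dc, #fad0e1, #fbd6e5, #fce5ee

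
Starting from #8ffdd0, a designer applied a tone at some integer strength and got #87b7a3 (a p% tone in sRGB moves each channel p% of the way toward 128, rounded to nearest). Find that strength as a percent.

#8ffdd0 is rgb(143, 253, 208); #87b7a3 is rgb(135, 183, 163).
On the G channel (widest range): 183 ≈ 253 + (p/100)(128 − 253), so p ≈ 100×(183 − 253)/(128 − 253) = -7000/-125 = 56.00.
p = 56 reproduces all three channels after rounding.

56%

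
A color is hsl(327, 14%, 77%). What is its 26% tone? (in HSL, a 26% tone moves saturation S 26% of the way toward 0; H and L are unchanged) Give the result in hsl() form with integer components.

hsl(327, 10%, 77%)

S moves 26% from 14 toward 0: 14 − 3.64 = 10.36 → 10.
H and L are unchanged.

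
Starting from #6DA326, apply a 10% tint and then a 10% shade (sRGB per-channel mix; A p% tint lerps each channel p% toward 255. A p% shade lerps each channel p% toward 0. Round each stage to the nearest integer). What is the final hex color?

#6DA326 is rgb(109, 163, 38).
Per channel, c → c + 0.1(255 − c):
  R: 109 + 0.1×(255−109) = 109 + 14.6 = 123.6 → 124
  G: 163 + 0.1×(255−163) = 163 + 9.2 = 172.2 → 172
  B: 38 + 21.7 = 59.7 → 60
After the tint: rgb(124, 172, 60) = #7CAC3C.
A 10% shade moves each channel 10% toward 0:
  R: 124 + 0.1×(0−124) = 124 − 12.4 = 111.6 → 112
  G: 172 − 17.2 = 154.8 → 155
  B: 60 − 6 = 54 → 54
rgb(112, 155, 54) = #709B36.

#709B36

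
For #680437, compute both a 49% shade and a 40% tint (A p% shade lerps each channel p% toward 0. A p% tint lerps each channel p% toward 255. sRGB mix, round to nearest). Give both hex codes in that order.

#35021c, #a46887

#680437 is rgb(104, 4, 55).
49% shade:
  R: 104 − 50.96 = 53.04 → 53
  G: 4 + 0.49×(0−4) = 4 − 1.96 = 2.04 → 2
  B: 55 − 26.95 = 28.05 → 28
  → #35021c
40% tint:
  R: 104 + 60.4 = 164.4 → 164
  G: 4 + 0.4×(255−4) = 4 + 100.4 = 104.4 → 104
  B: 55 + 0.4×(255−55) = 55 + 80 = 135 → 135
  → #a46887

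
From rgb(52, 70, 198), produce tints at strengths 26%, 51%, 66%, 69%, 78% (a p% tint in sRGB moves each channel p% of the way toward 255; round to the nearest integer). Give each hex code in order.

#6976d5, #9ca4e3, #bac0ec, #c0c6ed, #d2d6f2

26%: (52 + 52.78 = 104.78→105, 70 + 48.1 = 118.1→118, 198 + 14.82 = 212.82→213) → #6976d5
51%: (52 + 103.53 = 155.53→156, 70 + 94.35 = 164.35→164, 198 + 29.07 = 227.07→227) → #9ca4e3
66%: (52 + 133.98 = 185.98→186, 70 + 122.1 = 192.1→192, 198 + 37.62 = 235.62→236) → #bac0ec
69%: (52 + 140.07 = 192.07→192, 70 + 127.65 = 197.65→198, 198 + 39.33 = 237.33→237) → #c0c6ed
78%: (52 + 158.34 = 210.34→210, 70 + 144.3 = 214.3→214, 198 + 44.46 = 242.46→242) → #d2d6f2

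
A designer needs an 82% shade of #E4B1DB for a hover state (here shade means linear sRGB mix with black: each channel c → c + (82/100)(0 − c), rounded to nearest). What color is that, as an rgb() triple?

#E4B1DB is rgb(228, 177, 219).
An 82% shade moves each channel 82% toward 0:
  R: 228 − 186.96 = 41.04 → 41
  G: 177 − 145.14 = 31.86 → 32
  B: 219 + 0.82×(0−219) = 219 − 179.58 = 39.42 → 39

rgb(41, 32, 39)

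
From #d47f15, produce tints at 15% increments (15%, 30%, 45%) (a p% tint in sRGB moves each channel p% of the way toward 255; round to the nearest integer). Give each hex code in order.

#da9238, #e1a55b, #e7b97e

#d47f15 is rgb(212, 127, 21).
15%: (212 + 6.45 = 218.45→218, 127 + 19.2 = 146.2→146, 21 + 35.1 = 56.1→56) → #da9238
30%: (212 + 12.9 = 224.9→225, 127 + 38.4 = 165.4→165, 21 + 70.2 = 91.2→91) → #e1a55b
45%: (212 + 19.35 = 231.35→231, 127 + 57.6 = 184.6→185, 21 + 105.3 = 126.3→126) → #e7b97e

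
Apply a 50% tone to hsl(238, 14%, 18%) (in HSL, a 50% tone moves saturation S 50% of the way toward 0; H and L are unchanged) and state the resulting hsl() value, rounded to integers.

S moves 50% from 14 toward 0: 14 − 7 = 7 → 7.
H and L are unchanged.

hsl(238, 7%, 18%)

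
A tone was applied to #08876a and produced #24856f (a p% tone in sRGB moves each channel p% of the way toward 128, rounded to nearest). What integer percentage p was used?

#08876a is rgb(8, 135, 106); #24856f is rgb(36, 133, 111).
On the R channel (widest range): 36 ≈ 8 + (p/100)(128 − 8), so p ≈ 100×(36 − 8)/(128 − 8) = 2800/120 = 23.33.
p = 23 reproduces all three channels after rounding.

23%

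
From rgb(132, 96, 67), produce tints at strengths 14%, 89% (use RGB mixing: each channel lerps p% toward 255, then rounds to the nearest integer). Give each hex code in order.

14%: (132 + 17.22 = 149.22→149, 96 + 22.26 = 118.26→118, 67 + 26.32 = 93.32→93) → #95765D
89%: (132 + 109.47 = 241.47→241, 96 + 141.51 = 237.51→238, 67 + 167.32 = 234.32→234) → #F1EEEA

#95765D, #F1EEEA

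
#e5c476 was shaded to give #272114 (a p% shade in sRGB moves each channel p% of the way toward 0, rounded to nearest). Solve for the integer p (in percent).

#e5c476 is rgb(229, 196, 118); #272114 is rgb(39, 33, 20).
On the R channel (widest range): 39 ≈ 229 + (p/100)(0 − 229), so p ≈ 100×(39 − 229)/(0 − 229) = -19000/-229 = 82.97.
p = 83 reproduces all three channels after rounding.

83%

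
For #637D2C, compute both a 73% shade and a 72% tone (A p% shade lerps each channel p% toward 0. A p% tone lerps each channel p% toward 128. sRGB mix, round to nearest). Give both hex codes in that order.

#637D2C is rgb(99, 125, 44).
73% shade:
  R: 99 + 0.73×(0−99) = 99 − 72.27 = 26.73 → 27
  G: 125 + 0.73×(0−125) = 125 − 91.25 = 33.75 → 34
  B: 44 + 0.73×(0−44) = 44 − 32.12 = 11.88 → 12
  → #1B220C
72% tone:
  R: 99 + 0.72×(128−99) = 99 + 20.88 = 119.88 → 120
  G: 125 + 0.72×(128−125) = 125 + 2.16 = 127.16 → 127
  B: 44 + 60.48 = 104.48 → 104
  → #787F68

#1B220C, #787F68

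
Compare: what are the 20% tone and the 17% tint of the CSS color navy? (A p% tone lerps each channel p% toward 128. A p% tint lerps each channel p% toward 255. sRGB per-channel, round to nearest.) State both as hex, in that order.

CSS navy is rgb(0, 0, 128).
20% tone:
  R: 0 + 0.2×(128−0) = 0 + 25.6 = 25.6 → 26
  G: 0 + 25.6 = 25.6 → 26
  B: 128 + 0.2×(128−128) = 128 + 0 = 128 → 128
  → #1A1A80
17% tint:
  R: 0 + 0.17×(255−0) = 0 + 43.35 = 43.35 → 43
  G: 0 + 43.35 = 43.35 → 43
  B: 128 + 0.17×(255−128) = 128 + 21.59 = 149.59 → 150
  → #2B2B96

#1A1A80, #2B2B96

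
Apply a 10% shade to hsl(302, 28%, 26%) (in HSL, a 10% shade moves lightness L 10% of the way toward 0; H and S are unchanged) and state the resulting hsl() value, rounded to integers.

hsl(302, 28%, 23%)

L moves 10% from 26 toward 0: 26 − 2.6 = 23.4 → 23.
H and S are unchanged.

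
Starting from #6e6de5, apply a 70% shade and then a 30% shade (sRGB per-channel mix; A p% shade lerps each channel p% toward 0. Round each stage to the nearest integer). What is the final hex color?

#171730

#6e6de5 is rgb(110, 109, 229).
A 70% shade moves each channel 70% toward 0:
  R: 110 − 77 = 33 → 33
  G: 109 + 0.7×(0−109) = 109 − 76.3 = 32.7 → 33
  B: 229 + 0.7×(0−229) = 229 − 160.3 = 68.7 → 69
After the shade: rgb(33, 33, 69) = #212145.
A 30% shade moves each channel 30% toward 0:
  R: 33 + 0.3×(0−33) = 33 − 9.9 = 23.1 → 23
  G: 33 − 9.9 = 23.1 → 23
  B: 69 + 0.3×(0−69) = 69 − 20.7 = 48.3 → 48
rgb(23, 23, 48) = #171730.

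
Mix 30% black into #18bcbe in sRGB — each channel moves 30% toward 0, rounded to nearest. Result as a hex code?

#118485

#18bcbe is rgb(24, 188, 190).
A 30% shade moves each channel 30% toward 0:
  R: 24 + 0.3×(0−24) = 24 − 7.2 = 16.8 → 17
  G: 188 + 0.3×(0−188) = 188 − 56.4 = 131.6 → 132
  B: 190 + 0.3×(0−190) = 190 − 57 = 133 → 133
rgb(17, 132, 133) = #118485.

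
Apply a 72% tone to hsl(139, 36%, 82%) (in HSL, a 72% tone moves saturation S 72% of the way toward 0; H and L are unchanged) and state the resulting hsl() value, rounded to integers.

S moves 72% from 36 toward 0: 36 − 25.92 = 10.08 → 10.
H and L are unchanged.

hsl(139, 10%, 82%)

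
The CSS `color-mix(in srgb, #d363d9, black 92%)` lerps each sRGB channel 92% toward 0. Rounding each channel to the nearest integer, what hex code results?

#110811

#d363d9 is rgb(211, 99, 217).
Lerp each channel 92% toward 0:
  R: 211 − 194.12 = 16.88 → 17
  G: 99 − 91.08 = 7.92 → 8
  B: 217 + 0.92×(0−217) = 217 − 199.64 = 17.36 → 17
rgb(17, 8, 17) = #110811.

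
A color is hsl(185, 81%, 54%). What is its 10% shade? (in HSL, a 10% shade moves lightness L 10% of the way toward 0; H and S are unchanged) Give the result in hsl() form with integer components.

L moves 10% from 54 toward 0: 54 − 5.4 = 48.6 → 49.
H and S are unchanged.

hsl(185, 81%, 49%)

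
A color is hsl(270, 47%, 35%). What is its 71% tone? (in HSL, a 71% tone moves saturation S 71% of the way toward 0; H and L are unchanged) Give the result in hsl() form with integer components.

hsl(270, 14%, 35%)

S moves 71% from 47 toward 0: 47 − 33.37 = 13.63 → 14.
H and L are unchanged.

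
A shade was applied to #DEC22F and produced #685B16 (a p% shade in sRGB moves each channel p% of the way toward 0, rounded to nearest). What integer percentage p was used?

53%

#DEC22F is rgb(222, 194, 47); #685B16 is rgb(104, 91, 22).
On the R channel (widest range): 104 ≈ 222 + (p/100)(0 − 222), so p ≈ 100×(104 − 222)/(0 − 222) = -11800/-222 = 53.15.
p = 53 reproduces all three channels after rounding.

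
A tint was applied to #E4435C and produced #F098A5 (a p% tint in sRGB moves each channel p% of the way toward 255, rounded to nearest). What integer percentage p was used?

#E4435C is rgb(228, 67, 92); #F098A5 is rgb(240, 152, 165).
On the G channel (widest range): 152 ≈ 67 + (p/100)(255 − 67), so p ≈ 100×(152 − 67)/(255 − 67) = 8500/188 = 45.21.
p = 45 reproduces all three channels after rounding.

45%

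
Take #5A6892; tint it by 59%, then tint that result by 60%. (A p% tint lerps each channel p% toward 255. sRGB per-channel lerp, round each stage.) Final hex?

#5A6892 is rgb(90, 104, 146).
Per channel, c → c + 0.59(255 − c):
  R: 90 + 97.35 = 187.35 → 187
  G: 104 + 89.09 = 193.09 → 193
  B: 146 + 0.59×(255−146) = 146 + 64.31 = 210.31 → 210
After the tint: rgb(187, 193, 210) = #BBC1D2.
Lerp each channel 60% toward 255:
  R: 187 + 0.6×(255−187) = 187 + 40.8 = 227.8 → 228
  G: 193 + 37.2 = 230.2 → 230
  B: 210 + 0.6×(255−210) = 210 + 27 = 237 → 237
rgb(228, 230, 237) = #E4E6ED.

#E4E6ED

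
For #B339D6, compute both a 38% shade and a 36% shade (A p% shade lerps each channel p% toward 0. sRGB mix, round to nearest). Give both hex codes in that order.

#B339D6 is rgb(179, 57, 214).
38% shade:
  R: 179 + 0.38×(0−179) = 179 − 68.02 = 110.98 → 111
  G: 57 + 0.38×(0−57) = 57 − 21.66 = 35.34 → 35
  B: 214 + 0.38×(0−214) = 214 − 81.32 = 132.68 → 133
  → #6F2385
36% shade:
  R: 179 − 64.44 = 114.56 → 115
  G: 57 + 0.36×(0−57) = 57 − 20.52 = 36.48 → 36
  B: 214 − 77.04 = 136.96 → 137
  → #732489

#6F2385, #732489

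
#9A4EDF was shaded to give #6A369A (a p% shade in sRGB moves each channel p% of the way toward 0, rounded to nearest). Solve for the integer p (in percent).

#9A4EDF is rgb(154, 78, 223); #6A369A is rgb(106, 54, 154).
On the B channel (widest range): 154 ≈ 223 + (p/100)(0 − 223), so p ≈ 100×(154 − 223)/(0 − 223) = -6900/-223 = 30.94.
p = 31 reproduces all three channels after rounding.

31%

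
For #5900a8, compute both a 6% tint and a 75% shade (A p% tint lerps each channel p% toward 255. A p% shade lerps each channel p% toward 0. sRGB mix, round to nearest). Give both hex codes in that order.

#630fad, #16002a

#5900a8 is rgb(89, 0, 168).
6% tint:
  R: 89 + 0.06×(255−89) = 89 + 9.96 = 98.96 → 99
  G: 0 + 0.06×(255−0) = 0 + 15.3 = 15.3 → 15
  B: 168 + 0.06×(255−168) = 168 + 5.22 = 173.22 → 173
  → #630fad
75% shade:
  R: 89 − 66.75 = 22.25 → 22
  G: 0 + 0.75×(0−0) = 0 + 0 = 0 → 0
  B: 168 + 0.75×(0−168) = 168 − 126 = 42 → 42
  → #16002a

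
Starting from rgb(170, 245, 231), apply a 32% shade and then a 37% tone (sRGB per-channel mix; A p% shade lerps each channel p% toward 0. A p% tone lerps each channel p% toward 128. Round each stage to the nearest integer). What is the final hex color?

Per channel, c → c + 0.32(0 − c):
  R: 170 + 0.32×(0−170) = 170 − 54.4 = 115.6 → 116
  G: 245 + 0.32×(0−245) = 245 − 78.4 = 166.6 → 167
  B: 231 + 0.32×(0−231) = 231 − 73.92 = 157.08 → 157
After the shade: rgb(116, 167, 157) = #74a79d.
Per channel, c → c + 0.37(128 − c):
  R: 116 + 4.44 = 120.44 → 120
  G: 167 + 0.37×(128−167) = 167 − 14.43 = 152.57 → 153
  B: 157 + 0.37×(128−157) = 157 − 10.73 = 146.27 → 146
rgb(120, 153, 146) = #789992.

#789992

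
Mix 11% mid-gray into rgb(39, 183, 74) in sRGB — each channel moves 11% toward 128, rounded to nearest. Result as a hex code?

Lerp each channel 11% toward 128:
  R: 39 + 0.11×(128−39) = 39 + 9.79 = 48.79 → 49
  G: 183 − 6.05 = 176.95 → 177
  B: 74 + 5.94 = 79.94 → 80
rgb(49, 177, 80) = #31B150.

#31B150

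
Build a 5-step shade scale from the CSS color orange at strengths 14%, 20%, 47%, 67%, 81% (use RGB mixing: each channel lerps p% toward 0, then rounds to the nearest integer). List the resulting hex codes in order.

#DB8E00, #CC8400, #875700, #543600, #301F00

CSS orange is rgb(255, 165, 0).
14%: (255 − 35.7 = 219.3→219, 165 − 23.1 = 141.9→142, 0→0) → #DB8E00
20%: (255 − 51 = 204→204, 165 − 33 = 132→132, 0→0) → #CC8400
47%: (255 − 119.85 = 135.15→135, 165 − 77.55 = 87.45→87, 0→0) → #875700
67%: (255 − 170.85 = 84.15→84, 165 − 110.55 = 54.45→54, 0→0) → #543600
81%: (255 − 206.55 = 48.45→48, 165 − 133.65 = 31.35→31, 0→0) → #301F00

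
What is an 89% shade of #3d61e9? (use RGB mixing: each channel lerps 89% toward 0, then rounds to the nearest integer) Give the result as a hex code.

#070b1a

#3d61e9 is rgb(61, 97, 233).
Per channel, c → c + 0.89(0 − c):
  R: 61 + 0.89×(0−61) = 61 − 54.29 = 6.71 → 7
  G: 97 − 86.33 = 10.67 → 11
  B: 233 − 207.37 = 25.63 → 26
rgb(7, 11, 26) = #070b1a.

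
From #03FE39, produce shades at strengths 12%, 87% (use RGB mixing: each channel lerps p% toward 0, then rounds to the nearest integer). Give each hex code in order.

#03E032, #002107

#03FE39 is rgb(3, 254, 57).
12%: (3→3, 254 − 30.48 = 223.52→224, 57 − 6.84 = 50.16→50) → #03E032
87%: (3 − 2.61 = 0.39→0, 254 − 220.98 = 33.02→33, 57 − 49.59 = 7.41→7) → #002107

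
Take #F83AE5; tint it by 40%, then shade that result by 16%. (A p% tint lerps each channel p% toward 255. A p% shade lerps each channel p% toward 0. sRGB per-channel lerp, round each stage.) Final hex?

#F83AE5 is rgb(248, 58, 229).
Lerp each channel 40% toward 255:
  R: 248 + 2.8 = 250.8 → 251
  G: 58 + 0.4×(255−58) = 58 + 78.8 = 136.8 → 137
  B: 229 + 0.4×(255−229) = 229 + 10.4 = 239.4 → 239
After the tint: rgb(251, 137, 239) = #FB89EF.
A 16% shade moves each channel 16% toward 0:
  R: 251 + 0.16×(0−251) = 251 − 40.16 = 210.84 → 211
  G: 137 + 0.16×(0−137) = 137 − 21.92 = 115.08 → 115
  B: 239 + 0.16×(0−239) = 239 − 38.24 = 200.76 → 201
rgb(211, 115, 201) = #D373C9.

#D373C9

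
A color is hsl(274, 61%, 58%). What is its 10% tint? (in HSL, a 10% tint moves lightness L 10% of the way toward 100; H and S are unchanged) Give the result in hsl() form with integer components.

L moves 10% from 58 toward 100: 58 + 4.2 = 62.2 → 62.
H and S are unchanged.

hsl(274, 61%, 62%)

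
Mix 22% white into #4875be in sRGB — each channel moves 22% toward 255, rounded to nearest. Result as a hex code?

#4875be is rgb(72, 117, 190).
Lerp each channel 22% toward 255:
  R: 72 + 0.22×(255−72) = 72 + 40.26 = 112.26 → 112
  G: 117 + 30.36 = 147.36 → 147
  B: 190 + 0.22×(255−190) = 190 + 14.3 = 204.3 → 204
rgb(112, 147, 204) = #7093cc.

#7093cc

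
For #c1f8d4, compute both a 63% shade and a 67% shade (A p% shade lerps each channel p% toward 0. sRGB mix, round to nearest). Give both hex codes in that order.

#475c4e, #405246

#c1f8d4 is rgb(193, 248, 212).
63% shade:
  R: 193 − 121.59 = 71.41 → 71
  G: 248 − 156.24 = 91.76 → 92
  B: 212 − 133.56 = 78.44 → 78
  → #475c4e
67% shade:
  R: 193 − 129.31 = 63.69 → 64
  G: 248 − 166.16 = 81.84 → 82
  B: 212 + 0.67×(0−212) = 212 − 142.04 = 69.96 → 70
  → #405246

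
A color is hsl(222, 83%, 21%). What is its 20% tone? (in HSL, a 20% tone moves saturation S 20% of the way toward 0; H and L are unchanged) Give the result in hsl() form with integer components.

S moves 20% from 83 toward 0: 83 − 16.6 = 66.4 → 66.
H and L are unchanged.

hsl(222, 66%, 21%)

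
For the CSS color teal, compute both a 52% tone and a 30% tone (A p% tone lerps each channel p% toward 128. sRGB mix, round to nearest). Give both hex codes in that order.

#438080, #268080

CSS teal is rgb(0, 128, 128).
52% tone:
  R: 0 + 66.56 = 66.56 → 67
  G: 128 + 0 = 128 → 128
  B: 128 + 0 = 128 → 128
  → #438080
30% tone:
  R: 0 + 0.3×(128−0) = 0 + 38.4 = 38.4 → 38
  G: 128 + 0.3×(128−128) = 128 + 0 = 128 → 128
  B: 128 + 0 = 128 → 128
  → #268080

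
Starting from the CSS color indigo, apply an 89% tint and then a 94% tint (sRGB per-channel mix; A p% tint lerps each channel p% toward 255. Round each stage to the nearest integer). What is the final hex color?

CSS indigo is rgb(75, 0, 130).
Lerp each channel 89% toward 255:
  R: 75 + 160.2 = 235.2 → 235
  G: 0 + 0.89×(255−0) = 0 + 226.95 = 226.95 → 227
  B: 130 + 0.89×(255−130) = 130 + 111.25 = 241.25 → 241
After the tint: rgb(235, 227, 241) = #EBE3F1.
A 94% tint moves each channel 94% toward 255:
  R: 235 + 0.94×(255−235) = 235 + 18.8 = 253.8 → 254
  G: 227 + 0.94×(255−227) = 227 + 26.32 = 253.32 → 253
  B: 241 + 13.16 = 254.16 → 254
rgb(254, 253, 254) = #FEFDFE.

#FEFDFE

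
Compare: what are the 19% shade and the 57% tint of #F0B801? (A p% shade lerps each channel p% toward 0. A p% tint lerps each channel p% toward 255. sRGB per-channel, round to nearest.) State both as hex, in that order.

#F0B801 is rgb(240, 184, 1).
19% shade:
  R: 240 + 0.19×(0−240) = 240 − 45.6 = 194.4 → 194
  G: 184 + 0.19×(0−184) = 184 − 34.96 = 149.04 → 149
  B: 1 + 0.19×(0−1) = 1 − 0.19 = 0.81 → 1
  → #C29501
57% tint:
  R: 240 + 0.57×(255−240) = 240 + 8.55 = 248.55 → 249
  G: 184 + 0.57×(255−184) = 184 + 40.47 = 224.47 → 224
  B: 1 + 144.78 = 145.78 → 146
  → #F9E092

#C29501, #F9E092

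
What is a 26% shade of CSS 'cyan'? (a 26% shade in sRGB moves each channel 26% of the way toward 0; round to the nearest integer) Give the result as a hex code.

#00bdbd

CSS cyan is rgb(0, 255, 255).
Lerp each channel 26% toward 0:
  R: 0 + 0 = 0 → 0
  G: 255 + 0.26×(0−255) = 255 − 66.3 = 188.7 → 189
  B: 255 + 0.26×(0−255) = 255 − 66.3 = 188.7 → 189
rgb(0, 189, 189) = #00bdbd.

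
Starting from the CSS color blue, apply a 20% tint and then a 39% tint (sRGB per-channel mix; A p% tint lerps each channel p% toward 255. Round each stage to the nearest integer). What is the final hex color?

CSS blue is rgb(0, 0, 255).
Per channel, c → c + 0.2(255 − c):
  R: 0 + 0.2×(255−0) = 0 + 51 = 51 → 51
  G: 0 + 0.2×(255−0) = 0 + 51 = 51 → 51
  B: 255 + 0 = 255 → 255
After the tint: rgb(51, 51, 255) = #3333FF.
A 39% tint moves each channel 39% toward 255:
  R: 51 + 79.56 = 130.56 → 131
  G: 51 + 0.39×(255−51) = 51 + 79.56 = 130.56 → 131
  B: 255 + 0.39×(255−255) = 255 + 0 = 255 → 255
rgb(131, 131, 255) = #8383FF.

#8383FF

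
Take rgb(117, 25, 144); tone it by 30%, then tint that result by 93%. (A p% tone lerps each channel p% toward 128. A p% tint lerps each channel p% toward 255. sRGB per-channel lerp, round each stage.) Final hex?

#F6F1F7

Per channel, c → c + 0.3(128 − c):
  R: 117 + 3.3 = 120.3 → 120
  G: 25 + 30.9 = 55.9 → 56
  B: 144 + 0.3×(128−144) = 144 − 4.8 = 139.2 → 139
After the tone: rgb(120, 56, 139) = #78388B.
Per channel, c → c + 0.93(255 − c):
  R: 120 + 125.55 = 245.55 → 246
  G: 56 + 0.93×(255−56) = 56 + 185.07 = 241.07 → 241
  B: 139 + 0.93×(255−139) = 139 + 107.88 = 246.88 → 247
rgb(246, 241, 247) = #F6F1F7.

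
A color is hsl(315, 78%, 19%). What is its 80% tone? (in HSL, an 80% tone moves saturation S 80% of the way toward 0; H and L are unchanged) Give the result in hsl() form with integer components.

S moves 80% from 78 toward 0: 78 − 62.4 = 15.6 → 16.
H and L are unchanged.

hsl(315, 16%, 19%)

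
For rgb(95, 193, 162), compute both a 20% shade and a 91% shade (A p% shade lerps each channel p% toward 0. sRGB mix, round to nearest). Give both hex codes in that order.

#4c9a82, #09110f

20% shade:
  R: 95 + 0.2×(0−95) = 95 − 19 = 76 → 76
  G: 193 + 0.2×(0−193) = 193 − 38.6 = 154.4 → 154
  B: 162 + 0.2×(0−162) = 162 − 32.4 = 129.6 → 130
  → #4c9a82
91% shade:
  R: 95 + 0.91×(0−95) = 95 − 86.45 = 8.55 → 9
  G: 193 − 175.63 = 17.37 → 17
  B: 162 − 147.42 = 14.58 → 15
  → #09110f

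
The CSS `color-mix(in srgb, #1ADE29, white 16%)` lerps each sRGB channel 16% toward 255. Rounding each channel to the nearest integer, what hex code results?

#1ADE29 is rgb(26, 222, 41).
Per channel, c → c + 0.16(255 − c):
  R: 26 + 0.16×(255−26) = 26 + 36.64 = 62.64 → 63
  G: 222 + 5.28 = 227.28 → 227
  B: 41 + 0.16×(255−41) = 41 + 34.24 = 75.24 → 75
rgb(63, 227, 75) = #3FE34B.

#3FE34B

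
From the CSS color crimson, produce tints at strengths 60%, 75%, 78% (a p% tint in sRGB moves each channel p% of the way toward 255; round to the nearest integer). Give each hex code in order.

#F1A1B1, #F6C4CE, #F7CBD4

CSS crimson is rgb(220, 20, 60).
60%: (220 + 21 = 241→241, 20 + 141 = 161→161, 60 + 117 = 177→177) → #F1A1B1
75%: (220 + 26.25 = 246.25→246, 20 + 176.25 = 196.25→196, 60 + 146.25 = 206.25→206) → #F6C4CE
78%: (220 + 27.3 = 247.3→247, 20 + 183.3 = 203.3→203, 60 + 152.1 = 212.1→212) → #F7CBD4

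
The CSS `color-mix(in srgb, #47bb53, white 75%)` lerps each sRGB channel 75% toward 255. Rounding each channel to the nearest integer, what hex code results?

#d1eed4

#47bb53 is rgb(71, 187, 83).
A 75% tint moves each channel 75% toward 255:
  R: 71 + 0.75×(255−71) = 71 + 138 = 209 → 209
  G: 187 + 0.75×(255−187) = 187 + 51 = 238 → 238
  B: 83 + 129 = 212 → 212
rgb(209, 238, 212) = #d1eed4.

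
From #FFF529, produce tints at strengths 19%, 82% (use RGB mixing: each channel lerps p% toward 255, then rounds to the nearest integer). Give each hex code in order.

#FFF752, #FFFDD8

#FFF529 is rgb(255, 245, 41).
19%: (255→255, 245 + 1.9 = 246.9→247, 41 + 40.66 = 81.66→82) → #FFF752
82%: (255→255, 245 + 8.2 = 253.2→253, 41 + 175.48 = 216.48→216) → #FFFDD8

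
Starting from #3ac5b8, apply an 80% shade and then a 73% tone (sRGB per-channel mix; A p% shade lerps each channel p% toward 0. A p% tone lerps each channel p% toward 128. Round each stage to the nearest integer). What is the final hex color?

#616867

#3ac5b8 is rgb(58, 197, 184).
Per channel, c → c + 0.8(0 − c):
  R: 58 − 46.4 = 11.6 → 12
  G: 197 + 0.8×(0−197) = 197 − 157.6 = 39.4 → 39
  B: 184 − 147.2 = 36.8 → 37
After the shade: rgb(12, 39, 37) = #0c2725.
Per channel, c → c + 0.73(128 − c):
  R: 12 + 84.68 = 96.68 → 97
  G: 39 + 64.97 = 103.97 → 104
  B: 37 + 0.73×(128−37) = 37 + 66.43 = 103.43 → 103
rgb(97, 104, 103) = #616867.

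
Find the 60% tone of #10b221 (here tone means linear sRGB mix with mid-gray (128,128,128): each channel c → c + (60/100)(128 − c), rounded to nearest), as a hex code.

#53945a

#10b221 is rgb(16, 178, 33).
Lerp each channel 60% toward 128:
  R: 16 + 0.6×(128−16) = 16 + 67.2 = 83.2 → 83
  G: 178 + 0.6×(128−178) = 178 − 30 = 148 → 148
  B: 33 + 0.6×(128−33) = 33 + 57 = 90 → 90
rgb(83, 148, 90) = #53945a.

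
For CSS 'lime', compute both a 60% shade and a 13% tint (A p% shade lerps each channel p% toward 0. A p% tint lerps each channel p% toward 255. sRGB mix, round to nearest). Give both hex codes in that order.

#006600, #21FF21

CSS lime is rgb(0, 255, 0).
60% shade:
  R: 0 + 0.6×(0−0) = 0 + 0 = 0 → 0
  G: 255 + 0.6×(0−255) = 255 − 153 = 102 → 102
  B: 0 + 0.6×(0−0) = 0 + 0 = 0 → 0
  → #006600
13% tint:
  R: 0 + 0.13×(255−0) = 0 + 33.15 = 33.15 → 33
  G: 255 + 0.13×(255−255) = 255 + 0 = 255 → 255
  B: 0 + 0.13×(255−0) = 0 + 33.15 = 33.15 → 33
  → #21FF21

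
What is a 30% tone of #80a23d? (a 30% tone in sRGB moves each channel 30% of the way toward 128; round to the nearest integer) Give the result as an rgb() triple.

rgb(128, 152, 81)

#80a23d is rgb(128, 162, 61).
Lerp each channel 30% toward 128:
  R: 128 + 0 = 128 → 128
  G: 162 − 10.2 = 151.8 → 152
  B: 61 + 20.1 = 81.1 → 81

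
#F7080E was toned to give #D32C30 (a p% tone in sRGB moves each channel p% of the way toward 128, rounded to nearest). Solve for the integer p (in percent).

#F7080E is rgb(247, 8, 14); #D32C30 is rgb(211, 44, 48).
On the G channel (widest range): 44 ≈ 8 + (p/100)(128 − 8), so p ≈ 100×(44 − 8)/(128 − 8) = 3600/120 = 30.00.
p = 30 reproduces all three channels after rounding.

30%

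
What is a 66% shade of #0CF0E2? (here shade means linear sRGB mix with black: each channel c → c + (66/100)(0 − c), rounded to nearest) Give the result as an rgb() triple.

#0CF0E2 is rgb(12, 240, 226).
Lerp each channel 66% toward 0:
  R: 12 + 0.66×(0−12) = 12 − 7.92 = 4.08 → 4
  G: 240 + 0.66×(0−240) = 240 − 158.4 = 81.6 → 82
  B: 226 − 149.16 = 76.84 → 77

rgb(4, 82, 77)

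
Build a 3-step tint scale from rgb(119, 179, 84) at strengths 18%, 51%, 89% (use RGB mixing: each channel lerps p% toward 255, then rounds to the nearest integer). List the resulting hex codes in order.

#8FC173, #BCDAAB, #F0F7EC

18%: (119 + 24.48 = 143.48→143, 179 + 13.68 = 192.68→193, 84 + 30.78 = 114.78→115) → #8FC173
51%: (119 + 69.36 = 188.36→188, 179 + 38.76 = 217.76→218, 84 + 87.21 = 171.21→171) → #BCDAAB
89%: (119 + 121.04 = 240.04→240, 179 + 67.64 = 246.64→247, 84 + 152.19 = 236.19→236) → #F0F7EC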